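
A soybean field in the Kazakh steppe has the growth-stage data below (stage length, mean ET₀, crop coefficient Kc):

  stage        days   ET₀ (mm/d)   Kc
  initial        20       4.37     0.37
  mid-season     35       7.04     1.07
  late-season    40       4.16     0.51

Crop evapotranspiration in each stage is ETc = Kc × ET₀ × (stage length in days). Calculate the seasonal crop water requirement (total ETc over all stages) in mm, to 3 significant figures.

initial: 0.37 × 4.37 × 20 = 32.34 mm
mid-season: 1.07 × 7.04 × 35 = 263.65 mm
late-season: 0.51 × 4.16 × 40 = 84.86 mm
Seasonal total = 380.85 mm

381 mm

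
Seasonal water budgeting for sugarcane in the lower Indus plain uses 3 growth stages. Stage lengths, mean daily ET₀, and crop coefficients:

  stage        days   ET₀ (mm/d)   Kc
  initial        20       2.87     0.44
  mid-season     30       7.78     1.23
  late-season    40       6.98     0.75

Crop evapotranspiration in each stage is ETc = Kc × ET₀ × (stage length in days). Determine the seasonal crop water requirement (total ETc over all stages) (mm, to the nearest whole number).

initial: 0.44 × 2.87 × 20 = 25.26 mm
mid-season: 1.23 × 7.78 × 30 = 287.08 mm
late-season: 0.75 × 6.98 × 40 = 209.40 mm
Seasonal total = 521.74 mm

522 mm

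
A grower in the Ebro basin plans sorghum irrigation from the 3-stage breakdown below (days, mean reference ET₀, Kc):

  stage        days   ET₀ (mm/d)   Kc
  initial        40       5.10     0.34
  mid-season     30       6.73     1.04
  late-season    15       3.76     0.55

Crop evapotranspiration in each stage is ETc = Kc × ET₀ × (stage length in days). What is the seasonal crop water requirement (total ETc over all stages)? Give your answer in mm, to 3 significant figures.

310 mm

initial: 0.34 × 5.10 × 40 = 69.36 mm
mid-season: 1.04 × 6.73 × 30 = 209.98 mm
late-season: 0.55 × 3.76 × 15 = 31.02 mm
Seasonal total = 310.36 mm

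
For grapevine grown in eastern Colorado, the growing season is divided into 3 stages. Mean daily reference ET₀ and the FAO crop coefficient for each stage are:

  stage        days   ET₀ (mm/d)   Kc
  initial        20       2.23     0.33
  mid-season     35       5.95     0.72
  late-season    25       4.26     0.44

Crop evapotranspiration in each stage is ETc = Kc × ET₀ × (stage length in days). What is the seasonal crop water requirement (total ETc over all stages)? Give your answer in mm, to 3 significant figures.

initial: 0.33 × 2.23 × 20 = 14.72 mm
mid-season: 0.72 × 5.95 × 35 = 149.94 mm
late-season: 0.44 × 4.26 × 25 = 46.86 mm
Seasonal total = 211.52 mm

212 mm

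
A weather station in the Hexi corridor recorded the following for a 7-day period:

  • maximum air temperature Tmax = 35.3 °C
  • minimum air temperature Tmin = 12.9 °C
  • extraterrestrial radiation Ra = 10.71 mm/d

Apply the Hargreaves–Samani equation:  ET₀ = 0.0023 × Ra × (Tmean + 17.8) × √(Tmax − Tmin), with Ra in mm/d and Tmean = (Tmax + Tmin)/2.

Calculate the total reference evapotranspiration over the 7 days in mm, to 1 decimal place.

34.2 mm

Tmean = (35.3 + 12.9)/2 = 24.10 °C
ET₀ = 0.0023 × 10.71 × (24.10 + 17.8) × √22.4 = 0.0023 × 10.71 × 41.90 × 4.7329 = 4.8849 mm/d
Over 7 days: 4.8849 × 7 = 34.194 mm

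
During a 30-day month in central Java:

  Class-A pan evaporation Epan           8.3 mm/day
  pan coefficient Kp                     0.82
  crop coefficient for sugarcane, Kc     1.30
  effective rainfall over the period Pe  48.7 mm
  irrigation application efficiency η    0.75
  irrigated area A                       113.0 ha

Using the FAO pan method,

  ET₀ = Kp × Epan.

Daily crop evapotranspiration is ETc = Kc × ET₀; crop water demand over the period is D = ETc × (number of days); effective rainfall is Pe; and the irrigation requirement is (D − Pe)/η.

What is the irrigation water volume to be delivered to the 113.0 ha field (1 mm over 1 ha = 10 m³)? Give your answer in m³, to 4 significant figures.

326500 m³

ET₀ = 0.82 × 8.3 = 6.8060 mm/d
ETc = Kc × ET₀ = 1.30 × 6.8060 = 8.8478 mm/d
Crop demand D = ETc × 30 d = 8.8478 × 30 = 265.434 mm
D − Pe = 265.434 − 48.7 = 216.734 mm
Gross irrigation = 216.734 / 0.75 = 288.979 mm
Volume = 288.979 mm × 113.0 ha × 10 = 326546.3 m³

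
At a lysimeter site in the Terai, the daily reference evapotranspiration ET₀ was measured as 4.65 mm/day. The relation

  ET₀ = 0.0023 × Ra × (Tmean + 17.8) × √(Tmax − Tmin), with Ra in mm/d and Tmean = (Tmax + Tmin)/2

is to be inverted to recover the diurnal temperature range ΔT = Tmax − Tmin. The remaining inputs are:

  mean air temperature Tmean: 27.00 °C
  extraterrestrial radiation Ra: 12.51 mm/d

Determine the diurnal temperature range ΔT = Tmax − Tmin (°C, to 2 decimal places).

13.01 °C

√ΔT = ET₀ / [0.0023 × Ra × (Tmean+17.8)] = 4.65 / (0.0023 × 12.51 × 44.80) = 3.6074
ΔT = 3.6074² = 13.013 °C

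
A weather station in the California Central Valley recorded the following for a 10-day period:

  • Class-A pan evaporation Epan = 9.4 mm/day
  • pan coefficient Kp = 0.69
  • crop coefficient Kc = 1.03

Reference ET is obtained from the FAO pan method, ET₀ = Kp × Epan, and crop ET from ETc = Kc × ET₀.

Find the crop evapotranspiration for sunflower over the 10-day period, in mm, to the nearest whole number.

67 mm

ET₀ = 0.69 × 9.4 = 6.4860 mm/d
ETc = Kc × ET₀ = 1.03 × 6.4860 = 6.6806 mm/d
Over 10 days: 6.6806 × 10 = 66.806 mm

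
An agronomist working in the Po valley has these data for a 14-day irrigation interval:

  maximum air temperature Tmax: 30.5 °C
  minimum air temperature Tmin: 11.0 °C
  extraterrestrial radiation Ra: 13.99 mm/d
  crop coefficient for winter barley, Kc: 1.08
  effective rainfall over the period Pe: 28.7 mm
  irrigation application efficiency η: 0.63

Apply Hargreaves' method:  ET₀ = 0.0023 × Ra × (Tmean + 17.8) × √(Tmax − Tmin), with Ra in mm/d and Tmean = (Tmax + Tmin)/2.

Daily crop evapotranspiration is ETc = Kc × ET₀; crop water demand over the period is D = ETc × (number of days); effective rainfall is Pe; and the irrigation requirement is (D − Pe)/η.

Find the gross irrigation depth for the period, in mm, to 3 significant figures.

85.9 mm

Tmean = (30.5 + 11.0)/2 = 20.75 °C
ET₀ = 0.0023 × 13.99 × (20.75 + 17.8) × √19.5 = 0.0023 × 13.99 × 38.55 × 4.4159 = 5.4776 mm/d
ETc = Kc × ET₀ = 1.08 × 5.4776 = 5.9158 mm/d
Crop demand D = ETc × 14 d = 5.9158 × 14 = 82.821 mm
D − Pe = 82.821 − 28.7 = 54.121 mm
Gross irrigation = 54.121 / 0.63 = 85.906 mm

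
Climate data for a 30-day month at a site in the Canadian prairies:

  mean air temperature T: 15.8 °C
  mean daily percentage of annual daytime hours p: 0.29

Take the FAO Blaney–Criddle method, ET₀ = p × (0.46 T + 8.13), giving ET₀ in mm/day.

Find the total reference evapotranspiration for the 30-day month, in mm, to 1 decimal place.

ET₀ = 0.29 × (0.46 × 15.8 + 8.13) = 0.29 × 15.398 = 4.4654 mm/d
Monthly total = 4.4654 × 30 = 133.962 mm

134.0 mm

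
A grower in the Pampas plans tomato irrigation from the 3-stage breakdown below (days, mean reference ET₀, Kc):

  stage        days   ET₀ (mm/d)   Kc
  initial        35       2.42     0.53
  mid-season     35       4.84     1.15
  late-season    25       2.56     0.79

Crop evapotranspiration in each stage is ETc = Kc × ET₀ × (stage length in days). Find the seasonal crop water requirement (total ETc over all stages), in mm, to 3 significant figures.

290 mm

initial: 0.53 × 2.42 × 35 = 44.89 mm
mid-season: 1.15 × 4.84 × 35 = 194.81 mm
late-season: 0.79 × 2.56 × 25 = 50.56 mm
Seasonal total = 290.26 mm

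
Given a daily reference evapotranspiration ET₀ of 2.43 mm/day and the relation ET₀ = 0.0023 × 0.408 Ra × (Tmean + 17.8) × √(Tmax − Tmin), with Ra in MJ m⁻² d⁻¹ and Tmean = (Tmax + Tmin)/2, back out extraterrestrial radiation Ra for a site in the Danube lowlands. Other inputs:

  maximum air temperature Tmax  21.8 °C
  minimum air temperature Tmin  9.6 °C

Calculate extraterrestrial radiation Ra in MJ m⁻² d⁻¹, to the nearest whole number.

Tmean = (21.8+9.6)/2 = 15.70 °C; ΔT = 12.2
Ra = ET₀ / [0.0023 × 0.408 × (Tmean+17.8) × √ΔT]
   = 2.43 / (0.0023 × 0.408 × 33.50 × 3.4928) = 22.131 MJ m⁻² d⁻¹

22 MJ m⁻² d⁻¹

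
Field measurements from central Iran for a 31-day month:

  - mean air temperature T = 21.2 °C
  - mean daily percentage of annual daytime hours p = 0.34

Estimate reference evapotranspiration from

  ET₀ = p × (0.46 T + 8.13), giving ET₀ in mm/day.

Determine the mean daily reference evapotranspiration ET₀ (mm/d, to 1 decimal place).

ET₀ = 0.34 × (0.46 × 21.2 + 8.13) = 0.34 × 17.882 = 6.0799 mm/d

6.1 mm/d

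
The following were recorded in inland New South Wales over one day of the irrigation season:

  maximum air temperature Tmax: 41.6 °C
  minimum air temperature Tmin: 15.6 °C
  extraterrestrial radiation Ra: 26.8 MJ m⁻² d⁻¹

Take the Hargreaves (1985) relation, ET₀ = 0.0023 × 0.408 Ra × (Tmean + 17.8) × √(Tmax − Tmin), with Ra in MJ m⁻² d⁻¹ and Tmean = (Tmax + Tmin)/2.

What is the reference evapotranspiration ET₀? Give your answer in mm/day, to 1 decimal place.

6.0 mm/day

Tmean = (41.6 + 15.6)/2 = 28.60 °C
0.408 Ra = 0.408 × 26.8 = 10.9344 mm/d equivalent
ET₀ = 0.0023 × 10.9344 × (28.60 + 17.8) × √26.0 = 0.0023 × 10.9344 × 46.40 × 5.0990 = 5.9501 mm/d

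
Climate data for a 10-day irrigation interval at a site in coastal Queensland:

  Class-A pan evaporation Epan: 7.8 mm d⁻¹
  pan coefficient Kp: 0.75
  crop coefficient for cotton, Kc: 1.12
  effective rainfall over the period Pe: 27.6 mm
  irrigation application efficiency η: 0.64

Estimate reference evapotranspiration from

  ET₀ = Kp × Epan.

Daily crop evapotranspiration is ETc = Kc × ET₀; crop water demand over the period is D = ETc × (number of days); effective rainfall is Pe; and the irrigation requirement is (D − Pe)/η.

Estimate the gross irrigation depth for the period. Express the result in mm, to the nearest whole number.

59 mm

ET₀ = 0.75 × 7.8 = 5.8500 mm/d
ETc = Kc × ET₀ = 1.12 × 5.8500 = 6.5520 mm/d
Crop demand D = ETc × 10 d = 6.5520 × 10 = 65.520 mm
D − Pe = 65.520 − 27.6 = 37.920 mm
Gross irrigation = 37.920 / 0.64 = 59.250 mm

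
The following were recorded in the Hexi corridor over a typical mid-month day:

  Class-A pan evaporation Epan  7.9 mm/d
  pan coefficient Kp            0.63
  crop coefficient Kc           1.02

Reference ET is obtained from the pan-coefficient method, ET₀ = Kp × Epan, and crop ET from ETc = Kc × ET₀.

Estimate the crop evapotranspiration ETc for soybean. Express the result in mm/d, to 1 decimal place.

ET₀ = 0.63 × 7.9 = 4.9770 mm/d
ETc = Kc × ET₀ = 1.02 × 4.9770 = 5.0765 mm/d

5.1 mm/d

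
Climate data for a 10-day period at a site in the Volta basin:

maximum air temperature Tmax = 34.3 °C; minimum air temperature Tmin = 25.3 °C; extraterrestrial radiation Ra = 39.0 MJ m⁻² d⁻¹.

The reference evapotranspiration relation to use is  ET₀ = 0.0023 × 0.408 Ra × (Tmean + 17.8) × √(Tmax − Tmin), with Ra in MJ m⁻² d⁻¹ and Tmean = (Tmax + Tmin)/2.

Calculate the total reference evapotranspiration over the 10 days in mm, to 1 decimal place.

Tmean = (34.3 + 25.3)/2 = 29.80 °C
0.408 Ra = 0.408 × 39.0 = 15.9120 mm/d equivalent
ET₀ = 0.0023 × 15.9120 × (29.80 + 17.8) × √9.0 = 0.0023 × 15.9120 × 47.60 × 3.0000 = 5.2261 mm/d
Over 10 days: 5.2261 × 10 = 52.261 mm

52.3 mm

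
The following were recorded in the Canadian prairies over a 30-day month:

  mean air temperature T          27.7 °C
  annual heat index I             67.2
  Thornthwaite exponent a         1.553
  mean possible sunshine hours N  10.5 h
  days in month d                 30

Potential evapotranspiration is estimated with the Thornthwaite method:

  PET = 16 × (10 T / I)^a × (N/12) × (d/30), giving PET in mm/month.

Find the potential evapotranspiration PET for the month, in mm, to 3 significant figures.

126 mm

10T/I = 10 × 27.7 / 67.2 = 4.1220
(10T/I)^a = 4.1220^1.553 = 9.0212
Uncorrected PET = 16 × 9.0212 = 144.339 mm
Correction = (N/12)(d/30) = (10.5/12)(30/30) = 0.8750
PET = 144.339 × 0.8750 = 126.297 mm/month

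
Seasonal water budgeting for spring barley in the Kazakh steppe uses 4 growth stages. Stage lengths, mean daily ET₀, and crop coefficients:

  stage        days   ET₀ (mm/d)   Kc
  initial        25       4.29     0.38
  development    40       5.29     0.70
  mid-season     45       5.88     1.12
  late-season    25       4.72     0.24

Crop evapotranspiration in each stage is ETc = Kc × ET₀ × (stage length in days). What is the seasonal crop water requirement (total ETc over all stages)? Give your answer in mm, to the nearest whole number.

514 mm

initial: 0.38 × 4.29 × 25 = 40.76 mm
development: 0.70 × 5.29 × 40 = 148.12 mm
mid-season: 1.12 × 5.88 × 45 = 296.35 mm
late-season: 0.24 × 4.72 × 25 = 28.32 mm
Seasonal total = 513.55 mm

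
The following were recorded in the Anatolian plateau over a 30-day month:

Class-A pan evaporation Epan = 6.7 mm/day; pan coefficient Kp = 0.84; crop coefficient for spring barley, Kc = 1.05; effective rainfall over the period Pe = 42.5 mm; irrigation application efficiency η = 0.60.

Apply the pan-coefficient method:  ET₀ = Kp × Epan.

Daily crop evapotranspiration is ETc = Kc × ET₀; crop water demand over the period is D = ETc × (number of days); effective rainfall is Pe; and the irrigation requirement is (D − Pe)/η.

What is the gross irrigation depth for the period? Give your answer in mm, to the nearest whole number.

ET₀ = 0.84 × 6.7 = 5.6280 mm/d
ETc = Kc × ET₀ = 1.05 × 5.6280 = 5.9094 mm/d
Crop demand D = ETc × 30 d = 5.9094 × 30 = 177.282 mm
D − Pe = 177.282 − 42.5 = 134.782 mm
Gross irrigation = 134.782 / 0.60 = 224.637 mm

225 mm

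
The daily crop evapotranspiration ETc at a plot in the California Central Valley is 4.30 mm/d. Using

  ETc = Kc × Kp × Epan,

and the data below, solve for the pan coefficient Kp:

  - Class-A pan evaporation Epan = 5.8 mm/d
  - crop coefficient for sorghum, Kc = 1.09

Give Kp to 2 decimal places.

ETc = Kc × Kp × Epan  ⇒  Kp = ETc / (Kc × Epan)
Kp = 4.30 / (1.09 × 5.8) = 4.30 / 6.322 = 0.6802

0.68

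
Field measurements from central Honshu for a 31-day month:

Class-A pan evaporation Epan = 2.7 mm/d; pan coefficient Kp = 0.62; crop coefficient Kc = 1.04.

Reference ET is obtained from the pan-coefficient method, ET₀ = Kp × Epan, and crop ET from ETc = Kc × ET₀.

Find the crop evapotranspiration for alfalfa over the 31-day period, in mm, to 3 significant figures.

ET₀ = 0.62 × 2.7 = 1.6740 mm/d
ETc = Kc × ET₀ = 1.04 × 1.6740 = 1.7410 mm/d
Over 31 days: 1.7410 × 31 = 53.971 mm

54.0 mm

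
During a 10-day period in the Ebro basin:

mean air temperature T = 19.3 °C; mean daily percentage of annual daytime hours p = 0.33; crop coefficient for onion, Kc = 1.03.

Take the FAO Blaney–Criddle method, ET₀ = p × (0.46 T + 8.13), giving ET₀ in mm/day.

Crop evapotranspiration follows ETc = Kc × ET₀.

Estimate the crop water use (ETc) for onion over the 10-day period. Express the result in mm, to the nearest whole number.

ET₀ = 0.33 × (0.46 × 19.3 + 8.13) = 0.33 × 17.008 = 5.6126 mm/d
ETc = Kc × ET₀ = 1.03 × 5.6126 = 5.7810 mm/d
Over 10 days: 5.7810 × 10 = 57.810 mm

58 mm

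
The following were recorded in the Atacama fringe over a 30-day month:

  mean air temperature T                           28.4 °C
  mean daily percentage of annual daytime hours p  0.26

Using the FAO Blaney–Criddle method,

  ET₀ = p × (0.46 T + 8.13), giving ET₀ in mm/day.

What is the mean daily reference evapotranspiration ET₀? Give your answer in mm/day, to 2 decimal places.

ET₀ = 0.26 × (0.46 × 28.4 + 8.13) = 0.26 × 21.194 = 5.5104 mm/d

5.51 mm/day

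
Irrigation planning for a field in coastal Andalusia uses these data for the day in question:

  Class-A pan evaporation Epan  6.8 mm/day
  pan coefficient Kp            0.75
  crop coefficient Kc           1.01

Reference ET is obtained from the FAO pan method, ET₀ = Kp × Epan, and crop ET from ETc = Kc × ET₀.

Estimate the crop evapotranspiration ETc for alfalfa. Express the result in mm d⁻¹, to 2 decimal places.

ET₀ = 0.75 × 6.8 = 5.1000 mm/d
ETc = Kc × ET₀ = 1.01 × 5.1000 = 5.1510 mm/d

5.15 mm d⁻¹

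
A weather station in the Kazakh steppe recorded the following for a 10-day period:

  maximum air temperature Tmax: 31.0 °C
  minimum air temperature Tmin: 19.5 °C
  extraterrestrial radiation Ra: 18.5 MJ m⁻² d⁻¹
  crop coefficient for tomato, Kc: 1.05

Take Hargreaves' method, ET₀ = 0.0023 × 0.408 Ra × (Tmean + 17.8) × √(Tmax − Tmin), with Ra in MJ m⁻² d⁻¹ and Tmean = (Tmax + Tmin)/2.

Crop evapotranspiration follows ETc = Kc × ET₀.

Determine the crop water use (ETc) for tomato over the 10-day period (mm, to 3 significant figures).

26.6 mm

Tmean = (31.0 + 19.5)/2 = 25.25 °C
0.408 Ra = 0.408 × 18.5 = 7.5480 mm/d equivalent
ET₀ = 0.0023 × 7.5480 × (25.25 + 17.8) × √11.5 = 0.0023 × 7.5480 × 43.05 × 3.3912 = 2.5345 mm/d
ETc = Kc × ET₀ = 1.05 × 2.5345 = 2.6612 mm/d
Over 10 days: 2.6612 × 10 = 26.612 mm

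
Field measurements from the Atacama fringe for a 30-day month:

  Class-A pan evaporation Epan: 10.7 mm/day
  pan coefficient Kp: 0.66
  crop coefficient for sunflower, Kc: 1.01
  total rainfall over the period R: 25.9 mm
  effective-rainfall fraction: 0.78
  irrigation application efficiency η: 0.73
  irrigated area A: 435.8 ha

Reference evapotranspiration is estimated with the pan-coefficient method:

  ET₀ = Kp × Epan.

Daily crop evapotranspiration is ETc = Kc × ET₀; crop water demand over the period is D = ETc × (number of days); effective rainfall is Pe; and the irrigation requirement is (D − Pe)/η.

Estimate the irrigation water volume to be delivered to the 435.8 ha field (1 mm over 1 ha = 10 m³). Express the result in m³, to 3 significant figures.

ET₀ = 0.66 × 10.7 = 7.0620 mm/d
ETc = Kc × ET₀ = 1.01 × 7.0620 = 7.1326 mm/d
Crop demand D = ETc × 30 d = 7.1326 × 30 = 213.978 mm
Pe = 0.78 × 25.9 = 20.202 mm
D − Pe = 213.978 − 20.202 = 193.776 mm
Gross irrigation = 193.776 / 0.73 = 265.447 mm
Volume = 265.447 mm × 435.8 ha × 10 = 1156818.0 m³

1160000 m³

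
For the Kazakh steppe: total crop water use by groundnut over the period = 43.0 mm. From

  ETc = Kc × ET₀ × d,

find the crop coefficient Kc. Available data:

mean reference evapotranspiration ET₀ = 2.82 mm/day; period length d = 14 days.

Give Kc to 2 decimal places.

1.09

ETc = Kc × ET₀ × d  ⇒  Kc = ETc / (ET₀ × d)
Kc = 43.0 / (2.82 × 14) = 43.0 / 39.48 = 1.0892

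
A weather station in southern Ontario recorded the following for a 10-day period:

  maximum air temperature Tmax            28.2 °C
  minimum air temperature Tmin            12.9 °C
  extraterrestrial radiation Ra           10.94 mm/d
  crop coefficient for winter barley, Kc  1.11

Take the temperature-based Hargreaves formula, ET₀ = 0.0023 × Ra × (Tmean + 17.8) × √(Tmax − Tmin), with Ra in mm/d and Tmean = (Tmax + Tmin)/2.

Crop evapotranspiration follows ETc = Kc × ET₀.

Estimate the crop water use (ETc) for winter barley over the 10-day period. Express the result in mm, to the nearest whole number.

42 mm

Tmean = (28.2 + 12.9)/2 = 20.55 °C
ET₀ = 0.0023 × 10.94 × (20.55 + 17.8) × √15.3 = 0.0023 × 10.94 × 38.35 × 3.9115 = 3.7745 mm/d
ETc = Kc × ET₀ = 1.11 × 3.7745 = 4.1897 mm/d
Over 10 days: 4.1897 × 10 = 41.897 mm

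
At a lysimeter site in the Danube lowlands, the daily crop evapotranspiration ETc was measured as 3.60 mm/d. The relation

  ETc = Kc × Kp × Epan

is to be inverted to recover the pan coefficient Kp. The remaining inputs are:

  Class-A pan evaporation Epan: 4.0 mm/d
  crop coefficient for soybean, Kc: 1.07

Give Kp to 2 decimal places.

ETc = Kc × Kp × Epan  ⇒  Kp = ETc / (Kc × Epan)
Kp = 3.60 / (1.07 × 4.0) = 3.60 / 4.280 = 0.8411

0.84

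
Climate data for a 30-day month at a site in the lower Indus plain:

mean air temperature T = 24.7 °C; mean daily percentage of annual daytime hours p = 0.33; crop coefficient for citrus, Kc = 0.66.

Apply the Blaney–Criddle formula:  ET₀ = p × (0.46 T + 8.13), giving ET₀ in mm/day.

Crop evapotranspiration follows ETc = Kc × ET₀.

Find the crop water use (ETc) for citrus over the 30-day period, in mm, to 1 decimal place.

127.4 mm

ET₀ = 0.33 × (0.46 × 24.7 + 8.13) = 0.33 × 19.492 = 6.4324 mm/d
ETc = Kc × ET₀ = 0.66 × 6.4324 = 4.2454 mm/d
Over 30 days: 4.2454 × 30 = 127.362 mm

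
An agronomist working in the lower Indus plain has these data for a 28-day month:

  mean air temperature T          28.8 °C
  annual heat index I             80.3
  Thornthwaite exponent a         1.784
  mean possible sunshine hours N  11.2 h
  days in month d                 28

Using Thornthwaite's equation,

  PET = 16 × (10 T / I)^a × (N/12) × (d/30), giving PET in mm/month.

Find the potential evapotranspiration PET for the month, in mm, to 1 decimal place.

10T/I = 10 × 28.8 / 80.3 = 3.5866
(10T/I)^a = 3.5866^1.784 = 9.7623
Uncorrected PET = 16 × 9.7623 = 156.197 mm
Correction = (N/12)(d/30) = (11.2/12)(28/30) = 0.8711
PET = 156.197 × 0.8711 = 136.063 mm/month

136.1 mm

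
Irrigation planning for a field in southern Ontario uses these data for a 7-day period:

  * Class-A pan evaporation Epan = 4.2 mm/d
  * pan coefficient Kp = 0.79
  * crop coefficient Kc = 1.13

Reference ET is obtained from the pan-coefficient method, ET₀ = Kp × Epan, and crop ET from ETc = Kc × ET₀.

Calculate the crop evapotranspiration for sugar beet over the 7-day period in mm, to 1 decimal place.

26.2 mm

ET₀ = 0.79 × 4.2 = 3.3180 mm/d
ETc = Kc × ET₀ = 1.13 × 3.3180 = 3.7493 mm/d
Over 7 days: 3.7493 × 7 = 26.245 mm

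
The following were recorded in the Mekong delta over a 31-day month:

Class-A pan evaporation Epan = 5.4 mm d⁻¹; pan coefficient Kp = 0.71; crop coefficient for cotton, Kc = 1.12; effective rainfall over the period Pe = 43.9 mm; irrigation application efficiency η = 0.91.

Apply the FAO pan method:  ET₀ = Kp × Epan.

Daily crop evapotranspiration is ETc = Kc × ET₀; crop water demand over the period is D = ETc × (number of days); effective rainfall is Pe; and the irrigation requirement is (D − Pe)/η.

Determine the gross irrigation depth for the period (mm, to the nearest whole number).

98 mm

ET₀ = 0.71 × 5.4 = 3.8340 mm/d
ETc = Kc × ET₀ = 1.12 × 3.8340 = 4.2941 mm/d
Crop demand D = ETc × 31 d = 4.2941 × 31 = 133.117 mm
D − Pe = 133.117 − 43.9 = 89.217 mm
Gross irrigation = 89.217 / 0.91 = 98.041 mm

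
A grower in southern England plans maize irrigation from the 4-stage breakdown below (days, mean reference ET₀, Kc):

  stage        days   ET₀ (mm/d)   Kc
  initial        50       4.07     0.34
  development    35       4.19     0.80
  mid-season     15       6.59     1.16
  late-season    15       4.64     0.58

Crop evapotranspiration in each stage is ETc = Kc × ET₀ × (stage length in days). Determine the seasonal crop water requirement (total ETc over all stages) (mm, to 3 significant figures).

342 mm

initial: 0.34 × 4.07 × 50 = 69.19 mm
development: 0.80 × 4.19 × 35 = 117.32 mm
mid-season: 1.16 × 6.59 × 15 = 114.67 mm
late-season: 0.58 × 4.64 × 15 = 40.37 mm
Seasonal total = 341.55 mm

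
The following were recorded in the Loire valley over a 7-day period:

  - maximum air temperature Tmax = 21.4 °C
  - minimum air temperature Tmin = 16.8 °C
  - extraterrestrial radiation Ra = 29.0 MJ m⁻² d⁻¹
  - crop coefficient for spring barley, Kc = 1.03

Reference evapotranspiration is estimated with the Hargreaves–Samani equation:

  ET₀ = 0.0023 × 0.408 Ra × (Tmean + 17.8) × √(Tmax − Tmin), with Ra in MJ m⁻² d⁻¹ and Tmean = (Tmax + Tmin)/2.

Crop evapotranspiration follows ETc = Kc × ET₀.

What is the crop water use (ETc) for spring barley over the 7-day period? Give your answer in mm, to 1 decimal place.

Tmean = (21.4 + 16.8)/2 = 19.10 °C
0.408 Ra = 0.408 × 29.0 = 11.8320 mm/d equivalent
ET₀ = 0.0023 × 11.8320 × (19.10 + 17.8) × √4.6 = 0.0023 × 11.8320 × 36.90 × 2.1448 = 2.1538 mm/d
ETc = Kc × ET₀ = 1.03 × 2.1538 = 2.2184 mm/d
Over 7 days: 2.2184 × 7 = 15.529 mm

15.5 mm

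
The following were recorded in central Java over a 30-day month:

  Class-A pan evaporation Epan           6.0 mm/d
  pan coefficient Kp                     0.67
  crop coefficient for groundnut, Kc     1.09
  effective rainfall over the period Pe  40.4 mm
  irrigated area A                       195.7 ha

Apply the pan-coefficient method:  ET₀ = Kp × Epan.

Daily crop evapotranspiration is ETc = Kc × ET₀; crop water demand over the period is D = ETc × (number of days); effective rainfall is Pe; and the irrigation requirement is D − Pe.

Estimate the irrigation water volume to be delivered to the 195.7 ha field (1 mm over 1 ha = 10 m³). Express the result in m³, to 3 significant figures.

178000 m³

ET₀ = 0.67 × 6.0 = 4.0200 mm/d
ETc = Kc × ET₀ = 1.09 × 4.0200 = 4.3818 mm/d
Crop demand D = ETc × 30 d = 4.3818 × 30 = 131.454 mm
D − Pe = 131.454 − 40.4 = 91.054 mm
Volume = 91.054 mm × 195.7 ha × 10 = 178192.7 m³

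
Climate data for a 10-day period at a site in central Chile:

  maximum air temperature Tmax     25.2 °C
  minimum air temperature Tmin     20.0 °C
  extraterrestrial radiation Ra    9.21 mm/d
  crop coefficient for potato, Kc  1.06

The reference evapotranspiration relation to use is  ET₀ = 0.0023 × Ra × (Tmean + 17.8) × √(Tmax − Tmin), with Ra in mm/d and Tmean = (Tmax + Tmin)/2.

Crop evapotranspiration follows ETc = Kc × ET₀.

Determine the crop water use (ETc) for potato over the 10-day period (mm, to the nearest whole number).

Tmean = (25.2 + 20.0)/2 = 22.60 °C
ET₀ = 0.0023 × 9.21 × (22.60 + 17.8) × √5.2 = 0.0023 × 9.21 × 40.40 × 2.2804 = 1.9516 mm/d
ETc = Kc × ET₀ = 1.06 × 1.9516 = 2.0687 mm/d
Over 10 days: 2.0687 × 10 = 20.687 mm

21 mm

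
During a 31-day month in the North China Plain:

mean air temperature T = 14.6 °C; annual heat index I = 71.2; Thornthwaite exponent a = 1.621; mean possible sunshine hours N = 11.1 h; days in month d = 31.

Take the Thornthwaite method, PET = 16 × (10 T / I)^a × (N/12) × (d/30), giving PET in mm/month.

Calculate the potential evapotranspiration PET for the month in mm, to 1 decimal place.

10T/I = 10 × 14.6 / 71.2 = 2.0506
(10T/I)^a = 2.0506^1.621 = 3.2030
Uncorrected PET = 16 × 3.2030 = 51.248 mm
Correction = (N/12)(d/30) = (11.1/12)(31/30) = 0.9558
PET = 51.248 × 0.9558 = 48.983 mm/month

49.0 mm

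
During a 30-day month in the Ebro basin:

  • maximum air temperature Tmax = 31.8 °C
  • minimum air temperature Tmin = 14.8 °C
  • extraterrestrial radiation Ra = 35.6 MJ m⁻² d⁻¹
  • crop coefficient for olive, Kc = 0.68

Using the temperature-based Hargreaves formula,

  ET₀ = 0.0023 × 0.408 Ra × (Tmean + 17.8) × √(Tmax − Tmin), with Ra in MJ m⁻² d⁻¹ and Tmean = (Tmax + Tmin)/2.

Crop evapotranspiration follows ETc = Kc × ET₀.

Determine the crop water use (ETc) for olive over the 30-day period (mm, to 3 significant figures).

Tmean = (31.8 + 14.8)/2 = 23.30 °C
0.408 Ra = 0.408 × 35.6 = 14.5248 mm/d equivalent
ET₀ = 0.0023 × 14.5248 × (23.30 + 17.8) × √17.0 = 0.0023 × 14.5248 × 41.10 × 4.1231 = 5.6611 mm/d
ETc = Kc × ET₀ = 0.68 × 5.6611 = 3.8495 mm/d
Over 30 days: 3.8495 × 30 = 115.485 mm

115 mm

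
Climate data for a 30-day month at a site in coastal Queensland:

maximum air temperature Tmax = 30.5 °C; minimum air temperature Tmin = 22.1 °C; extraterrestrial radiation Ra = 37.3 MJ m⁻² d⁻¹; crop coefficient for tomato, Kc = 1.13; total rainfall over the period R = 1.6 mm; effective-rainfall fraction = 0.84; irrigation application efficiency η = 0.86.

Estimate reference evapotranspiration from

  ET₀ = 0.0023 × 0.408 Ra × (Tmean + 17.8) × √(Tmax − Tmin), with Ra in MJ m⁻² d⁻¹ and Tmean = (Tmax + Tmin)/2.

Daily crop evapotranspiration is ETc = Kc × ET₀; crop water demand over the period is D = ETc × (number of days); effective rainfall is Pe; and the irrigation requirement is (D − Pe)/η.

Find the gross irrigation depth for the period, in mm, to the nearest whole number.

175 mm

Tmean = (30.5 + 22.1)/2 = 26.30 °C
0.408 Ra = 0.408 × 37.3 = 15.2184 mm/d equivalent
ET₀ = 0.0023 × 15.2184 × (26.30 + 17.8) × √8.4 = 0.0023 × 15.2184 × 44.10 × 2.8983 = 4.4738 mm/d
ETc = Kc × ET₀ = 1.13 × 4.4738 = 5.0554 mm/d
Crop demand D = ETc × 30 d = 5.0554 × 30 = 151.662 mm
Pe = 0.84 × 1.6 = 1.344 mm
D − Pe = 151.662 − 1.344 = 150.318 mm
Gross irrigation = 150.318 / 0.86 = 174.788 mm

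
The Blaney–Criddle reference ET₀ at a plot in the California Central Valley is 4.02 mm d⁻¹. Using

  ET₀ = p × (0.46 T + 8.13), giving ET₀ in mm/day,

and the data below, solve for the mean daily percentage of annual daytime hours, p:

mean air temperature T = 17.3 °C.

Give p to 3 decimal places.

0.250

p = ET₀ / (0.46 T + 8.13) = 4.02 / (0.46 × 17.3 + 8.13) = 4.02 / 16.088 = 0.2499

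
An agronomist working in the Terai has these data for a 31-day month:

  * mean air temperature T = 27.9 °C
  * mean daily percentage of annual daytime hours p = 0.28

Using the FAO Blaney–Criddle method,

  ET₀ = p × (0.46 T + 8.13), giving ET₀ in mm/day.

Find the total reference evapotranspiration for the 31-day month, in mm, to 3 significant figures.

ET₀ = 0.28 × (0.46 × 27.9 + 8.13) = 0.28 × 20.964 = 5.8699 mm/d
Monthly total = 5.8699 × 31 = 181.967 mm

182 mm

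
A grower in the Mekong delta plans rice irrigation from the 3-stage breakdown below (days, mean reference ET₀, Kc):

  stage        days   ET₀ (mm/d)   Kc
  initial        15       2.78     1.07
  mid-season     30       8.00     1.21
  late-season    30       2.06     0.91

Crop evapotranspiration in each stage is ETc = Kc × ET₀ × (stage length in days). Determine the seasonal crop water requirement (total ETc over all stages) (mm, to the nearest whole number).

initial: 1.07 × 2.78 × 15 = 44.62 mm
mid-season: 1.21 × 8.00 × 30 = 290.40 mm
late-season: 0.91 × 2.06 × 30 = 56.24 mm
Seasonal total = 391.26 mm

391 mm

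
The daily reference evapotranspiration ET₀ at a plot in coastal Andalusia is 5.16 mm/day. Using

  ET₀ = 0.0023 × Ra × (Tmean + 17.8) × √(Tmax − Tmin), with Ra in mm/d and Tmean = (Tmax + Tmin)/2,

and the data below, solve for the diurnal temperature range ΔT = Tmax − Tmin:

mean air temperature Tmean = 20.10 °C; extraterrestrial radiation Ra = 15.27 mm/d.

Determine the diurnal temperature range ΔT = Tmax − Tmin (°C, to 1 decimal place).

√ΔT = ET₀ / [0.0023 × Ra × (Tmean+17.8)] = 5.16 / (0.0023 × 15.27 × 37.90) = 3.8765
ΔT = 3.8765² = 15.027 °C

15.0 °C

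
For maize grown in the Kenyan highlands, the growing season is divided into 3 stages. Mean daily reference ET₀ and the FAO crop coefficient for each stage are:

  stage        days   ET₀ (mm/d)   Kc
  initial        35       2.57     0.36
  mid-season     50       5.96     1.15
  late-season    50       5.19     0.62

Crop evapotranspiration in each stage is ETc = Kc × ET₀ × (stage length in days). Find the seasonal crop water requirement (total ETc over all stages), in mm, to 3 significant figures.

initial: 0.36 × 2.57 × 35 = 32.38 mm
mid-season: 1.15 × 5.96 × 50 = 342.70 mm
late-season: 0.62 × 5.19 × 50 = 160.89 mm
Seasonal total = 535.97 mm

536 mm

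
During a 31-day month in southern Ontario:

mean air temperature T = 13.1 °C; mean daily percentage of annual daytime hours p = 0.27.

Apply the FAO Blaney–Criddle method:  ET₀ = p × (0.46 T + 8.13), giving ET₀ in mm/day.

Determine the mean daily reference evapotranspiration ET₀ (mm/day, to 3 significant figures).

3.82 mm/day

ET₀ = 0.27 × (0.46 × 13.1 + 8.13) = 0.27 × 14.156 = 3.8221 mm/d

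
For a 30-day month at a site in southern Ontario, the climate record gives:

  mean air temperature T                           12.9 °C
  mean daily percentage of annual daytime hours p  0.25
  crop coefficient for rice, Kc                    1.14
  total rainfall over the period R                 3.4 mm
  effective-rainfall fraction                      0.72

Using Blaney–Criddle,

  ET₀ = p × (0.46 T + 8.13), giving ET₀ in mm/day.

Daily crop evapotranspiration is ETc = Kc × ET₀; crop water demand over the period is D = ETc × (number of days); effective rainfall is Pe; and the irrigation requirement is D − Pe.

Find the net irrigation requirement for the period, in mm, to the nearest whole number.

118 mm

ET₀ = 0.25 × (0.46 × 12.9 + 8.13) = 0.25 × 14.064 = 3.5160 mm/d
ETc = Kc × ET₀ = 1.14 × 3.5160 = 4.0082 mm/d
Crop demand D = ETc × 30 d = 4.0082 × 30 = 120.246 mm
Pe = 0.72 × 3.4 = 2.448 mm
D − Pe = 120.246 − 2.448 = 117.798 mm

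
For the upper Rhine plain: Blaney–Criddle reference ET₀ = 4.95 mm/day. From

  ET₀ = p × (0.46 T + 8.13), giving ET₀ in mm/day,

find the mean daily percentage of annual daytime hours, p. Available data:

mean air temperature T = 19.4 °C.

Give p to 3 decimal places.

p = ET₀ / (0.46 T + 8.13) = 4.95 / (0.46 × 19.4 + 8.13) = 4.95 / 17.054 = 0.2903

0.290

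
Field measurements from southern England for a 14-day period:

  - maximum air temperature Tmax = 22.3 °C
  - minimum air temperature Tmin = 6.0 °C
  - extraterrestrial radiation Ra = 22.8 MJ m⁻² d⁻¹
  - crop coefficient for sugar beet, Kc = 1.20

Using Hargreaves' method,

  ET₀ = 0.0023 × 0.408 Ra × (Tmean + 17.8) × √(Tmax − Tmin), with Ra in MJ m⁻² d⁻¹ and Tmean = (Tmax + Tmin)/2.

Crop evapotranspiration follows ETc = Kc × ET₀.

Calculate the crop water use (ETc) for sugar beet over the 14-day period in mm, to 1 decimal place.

46.4 mm

Tmean = (22.3 + 6.0)/2 = 14.15 °C
0.408 Ra = 0.408 × 22.8 = 9.3024 mm/d equivalent
ET₀ = 0.0023 × 9.3024 × (14.15 + 17.8) × √16.3 = 0.0023 × 9.3024 × 31.95 × 4.0373 = 2.7598 mm/d
ETc = Kc × ET₀ = 1.20 × 2.7598 = 3.3118 mm/d
Over 14 days: 3.3118 × 14 = 46.365 mm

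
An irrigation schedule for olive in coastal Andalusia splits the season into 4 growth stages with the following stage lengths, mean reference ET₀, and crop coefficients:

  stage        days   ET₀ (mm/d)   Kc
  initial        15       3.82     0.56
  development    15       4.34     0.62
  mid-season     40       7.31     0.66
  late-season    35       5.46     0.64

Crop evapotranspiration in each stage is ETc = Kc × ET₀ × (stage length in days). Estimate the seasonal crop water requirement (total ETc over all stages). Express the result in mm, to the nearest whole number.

388 mm

initial: 0.56 × 3.82 × 15 = 32.09 mm
development: 0.62 × 4.34 × 15 = 40.36 mm
mid-season: 0.66 × 7.31 × 40 = 192.98 mm
late-season: 0.64 × 5.46 × 35 = 122.30 mm
Seasonal total = 387.73 mm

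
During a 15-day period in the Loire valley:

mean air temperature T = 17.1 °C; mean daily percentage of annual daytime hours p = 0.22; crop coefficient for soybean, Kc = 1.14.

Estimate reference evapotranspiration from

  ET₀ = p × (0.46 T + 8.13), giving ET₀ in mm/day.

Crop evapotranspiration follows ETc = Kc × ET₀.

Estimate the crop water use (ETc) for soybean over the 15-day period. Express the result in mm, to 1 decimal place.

60.2 mm

ET₀ = 0.22 × (0.46 × 17.1 + 8.13) = 0.22 × 15.996 = 3.5191 mm/d
ETc = Kc × ET₀ = 1.14 × 3.5191 = 4.0118 mm/d
Over 15 days: 4.0118 × 15 = 60.177 mm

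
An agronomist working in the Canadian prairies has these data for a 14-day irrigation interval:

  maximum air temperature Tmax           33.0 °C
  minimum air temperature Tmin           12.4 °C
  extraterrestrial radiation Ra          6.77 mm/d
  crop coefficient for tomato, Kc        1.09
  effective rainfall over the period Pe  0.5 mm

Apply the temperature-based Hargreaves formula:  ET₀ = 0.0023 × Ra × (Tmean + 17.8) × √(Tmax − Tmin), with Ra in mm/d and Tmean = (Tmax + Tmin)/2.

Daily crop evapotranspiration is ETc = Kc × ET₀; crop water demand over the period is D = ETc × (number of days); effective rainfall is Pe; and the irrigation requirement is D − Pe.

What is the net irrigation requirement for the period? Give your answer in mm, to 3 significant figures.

43.2 mm

Tmean = (33.0 + 12.4)/2 = 22.70 °C
ET₀ = 0.0023 × 6.77 × (22.70 + 17.8) × √20.6 = 0.0023 × 6.77 × 40.50 × 4.5387 = 2.8622 mm/d
ETc = Kc × ET₀ = 1.09 × 2.8622 = 3.1198 mm/d
Crop demand D = ETc × 14 d = 3.1198 × 14 = 43.677 mm
D − Pe = 43.677 − 0.5 = 43.177 mm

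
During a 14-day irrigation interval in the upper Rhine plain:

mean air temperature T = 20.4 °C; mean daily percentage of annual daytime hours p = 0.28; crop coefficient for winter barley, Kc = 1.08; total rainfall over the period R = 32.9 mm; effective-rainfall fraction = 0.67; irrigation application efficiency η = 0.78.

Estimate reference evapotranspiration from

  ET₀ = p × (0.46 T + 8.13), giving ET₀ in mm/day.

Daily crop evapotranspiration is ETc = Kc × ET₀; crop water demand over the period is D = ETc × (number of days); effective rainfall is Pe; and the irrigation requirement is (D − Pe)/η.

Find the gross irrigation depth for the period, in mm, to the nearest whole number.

ET₀ = 0.28 × (0.46 × 20.4 + 8.13) = 0.28 × 17.514 = 4.9039 mm/d
ETc = Kc × ET₀ = 1.08 × 4.9039 = 5.2962 mm/d
Crop demand D = ETc × 14 d = 5.2962 × 14 = 74.147 mm
Pe = 0.67 × 32.9 = 22.043 mm
D − Pe = 74.147 − 22.043 = 52.104 mm
Gross irrigation = 52.104 / 0.78 = 66.800 mm

67 mm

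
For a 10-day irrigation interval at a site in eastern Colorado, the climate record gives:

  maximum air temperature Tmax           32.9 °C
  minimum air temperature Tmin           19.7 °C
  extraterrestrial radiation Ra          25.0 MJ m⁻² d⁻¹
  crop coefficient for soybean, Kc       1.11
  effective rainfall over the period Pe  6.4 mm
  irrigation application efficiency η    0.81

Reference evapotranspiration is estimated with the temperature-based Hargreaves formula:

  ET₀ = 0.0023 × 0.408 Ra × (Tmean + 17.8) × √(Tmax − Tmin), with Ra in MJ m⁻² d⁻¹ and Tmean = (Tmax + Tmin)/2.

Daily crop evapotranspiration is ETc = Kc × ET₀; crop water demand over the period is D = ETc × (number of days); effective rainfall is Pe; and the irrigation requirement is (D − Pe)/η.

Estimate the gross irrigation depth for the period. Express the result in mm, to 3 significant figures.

43.6 mm

Tmean = (32.9 + 19.7)/2 = 26.30 °C
0.408 Ra = 0.408 × 25.0 = 10.2000 mm/d equivalent
ET₀ = 0.0023 × 10.2000 × (26.30 + 17.8) × √13.2 = 0.0023 × 10.2000 × 44.10 × 3.6332 = 3.7589 mm/d
ETc = Kc × ET₀ = 1.11 × 3.7589 = 4.1724 mm/d
Crop demand D = ETc × 10 d = 4.1724 × 10 = 41.724 mm
D − Pe = 41.724 − 6.4 = 35.324 mm
Gross irrigation = 35.324 / 0.81 = 43.610 mm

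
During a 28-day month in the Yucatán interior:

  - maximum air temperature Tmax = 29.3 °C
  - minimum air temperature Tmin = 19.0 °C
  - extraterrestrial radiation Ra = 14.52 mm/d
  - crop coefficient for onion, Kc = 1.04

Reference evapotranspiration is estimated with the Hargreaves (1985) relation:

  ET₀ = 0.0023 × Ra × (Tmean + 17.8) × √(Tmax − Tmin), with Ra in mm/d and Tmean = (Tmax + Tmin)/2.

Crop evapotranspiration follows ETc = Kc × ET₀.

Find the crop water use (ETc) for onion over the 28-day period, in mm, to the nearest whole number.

Tmean = (29.3 + 19.0)/2 = 24.15 °C
ET₀ = 0.0023 × 14.52 × (24.15 + 17.8) × √10.3 = 0.0023 × 14.52 × 41.95 × 3.2094 = 4.4962 mm/d
ETc = Kc × ET₀ = 1.04 × 4.4962 = 4.6760 mm/d
Over 28 days: 4.6760 × 28 = 130.928 mm

131 mm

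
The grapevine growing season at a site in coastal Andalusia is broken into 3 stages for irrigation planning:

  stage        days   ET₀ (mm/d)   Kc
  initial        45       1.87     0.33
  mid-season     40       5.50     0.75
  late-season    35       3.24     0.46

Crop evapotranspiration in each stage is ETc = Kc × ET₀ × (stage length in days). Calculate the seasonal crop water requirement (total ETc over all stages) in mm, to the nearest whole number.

245 mm

initial: 0.33 × 1.87 × 45 = 27.77 mm
mid-season: 0.75 × 5.50 × 40 = 165.00 mm
late-season: 0.46 × 3.24 × 35 = 52.16 mm
Seasonal total = 244.93 mm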